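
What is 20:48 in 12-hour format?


8:48 PM

Hour: 20
20 - 12 = 8 → PM


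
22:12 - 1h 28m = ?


Start: 1332 minutes from midnight
Subtract: 88 minutes
Remaining: 1332 - 88 = 1244
Hours: 20, Minutes: 44

20:44


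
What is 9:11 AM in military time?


09:11

Input: 9:11 AM
AM hour stays: 9


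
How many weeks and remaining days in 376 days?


53 weeks 5 days

Weeks: 376 ÷ 7 = 53 remainder 5


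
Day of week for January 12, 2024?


Friday

Zeller's congruence:
q=12, m=13, k=23, j=20
h = (12 + ⌊13×14/5⌋ + 23 + ⌊23/4⌋ + ⌊20/4⌋ - 2×20) mod 7
= (12 + 36 + 23 + 5 + 5 - 40) mod 7
= 41 mod 7 = 6
h=6 → Friday


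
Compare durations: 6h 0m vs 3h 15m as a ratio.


Duration 1: 360 minutes
Duration 2: 195 minutes
Ratio = 360:195
GCD = 15
Simplified = 24:13
As a decimal: 24/13 ≈ 1.85

24:13 (1.85)


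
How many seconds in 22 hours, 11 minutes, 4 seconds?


79864 seconds

Hours: 22 × 3600 = 79200
Minutes: 11 × 60 = 660
Seconds: 4
Total = 79200 + 660 + 4 = 79864


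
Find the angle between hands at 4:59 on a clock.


Hour hand = 4×30 + 59×0.5 = 149.5°
Minute hand = 59×6 = 354°
Difference = |149.5 - 354| = 204.5°
Since > 180°: 360 - 204.5 = 155.5°

155.5°


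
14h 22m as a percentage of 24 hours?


0.5986 (59.86%)

Total minutes: 14×60 + 22 = 862
Day = 24×60 = 1440 minutes
Fraction = 862/1440 ≈ 0.5986
As a percentage: 862/1440 × 100 ≈ 59.86%


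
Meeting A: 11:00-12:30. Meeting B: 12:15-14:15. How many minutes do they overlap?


Meeting A: 660-750 (in minutes from midnight)
Meeting B: 735-855
Overlap start = max(660, 735) = 735
Overlap end = min(750, 855) = 750
Overlap = max(0, 750 - 735) = 15 min

15 minutes


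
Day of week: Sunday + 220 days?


Wednesday

Start: Sunday (index 6)
(6 + 220) mod 7
= 226 mod 7
= 2
Index 2 → Wednesday


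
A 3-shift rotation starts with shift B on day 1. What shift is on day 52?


Shifts: A, B, C
Start: B (index 1)
Day 52: (1 + 52 - 1) mod 3
= 52 mod 3
= 1
Index 1 → shift B

Shift B


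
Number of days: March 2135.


Month: March (month 3)
March has 31 days

31 days


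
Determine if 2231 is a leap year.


Rules: divisible by 4 AND (not by 100 OR by 400)
2231 ÷ 4 = 557 remainder 3 → not divisible by 4
Not divisible by 4 → not a leap year

No


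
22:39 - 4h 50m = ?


Start: 1359 minutes from midnight
Subtract: 290 minutes
Remaining: 1359 - 290 = 1069
Hours: 17, Minutes: 49

17:49


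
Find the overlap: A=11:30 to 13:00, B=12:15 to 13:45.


45 minutes

Meeting A: 690-780 (in minutes from midnight)
Meeting B: 735-825
Overlap start = max(690, 735) = 735
Overlap end = min(780, 825) = 780
Overlap = max(0, 780 - 735) = 45 min


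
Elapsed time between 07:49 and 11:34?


End time in minutes: 11×60 + 34 = 694
Start time in minutes: 7×60 + 49 = 469
Difference = 694 - 469 = 225 minutes
= 3 hours 45 minutes

3h 45m


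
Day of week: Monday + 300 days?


Start: Monday (index 0)
(0 + 300) mod 7
= 300 mod 7
= 6
Index 6 → Sunday

Sunday


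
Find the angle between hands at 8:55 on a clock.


62.5°

Hour hand = 8×30 + 55×0.5 = 267.5°
Minute hand = 55×6 = 330°
Difference = |267.5 - 330| = 62.5°


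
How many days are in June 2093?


Month: June (month 6)
June has 30 days

30 days


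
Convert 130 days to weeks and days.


18 weeks 4 days

Weeks: 130 ÷ 7 = 18 remainder 4


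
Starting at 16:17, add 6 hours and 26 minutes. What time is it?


22:43

Start: 977 minutes from midnight
Add: 386 minutes
Total: 1363 minutes
Hours: 1363 ÷ 60 = 22 remainder 43


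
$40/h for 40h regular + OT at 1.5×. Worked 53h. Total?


$2380.00

Regular: 40h × $40 = $1600.00
Overtime: 53 - 40 = 13h
OT pay: 13h × $40 × 1.5 = $780.00
Total = $1600.00 + $780.00 = $2380.00


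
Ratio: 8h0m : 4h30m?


16:9 (1.78)

Duration 1: 480 minutes
Duration 2: 270 minutes
Ratio = 480:270
GCD = 30
Simplified = 16:9
As a decimal: 16/9 ≈ 1.78


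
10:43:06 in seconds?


Hours: 10 × 3600 = 36000
Minutes: 43 × 60 = 2580
Seconds: 6
Total = 36000 + 2580 + 6 = 38586

38586 seconds


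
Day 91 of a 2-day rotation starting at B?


Shifts: A, B
Start: B (index 1)
Day 91: (1 + 91 - 1) mod 2
= 91 mod 2
= 1
Index 1 → shift B

Shift B


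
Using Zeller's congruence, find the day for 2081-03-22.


Saturday

Zeller's congruence:
q=22, m=3, k=81, j=20
h = (22 + ⌊13×4/5⌋ + 81 + ⌊81/4⌋ + ⌊20/4⌋ - 2×20) mod 7
= (22 + 10 + 81 + 20 + 5 - 40) mod 7
= 98 mod 7 = 0
h=0 → Saturday


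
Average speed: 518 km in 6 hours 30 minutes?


Distance: 518 km
Time: 6h 30m = 390 min = 390/60 = 13/2 hours
Speed = 518 ÷ (13/2) = 518 × 2 / 13 = 1036/13 ≈ 79.7 km/h

79.7 km/h


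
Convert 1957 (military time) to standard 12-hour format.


7:57 PM

Hour: 19
19 - 12 = 7 → PM


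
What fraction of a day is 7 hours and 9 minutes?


0.2979 (29.79%)

Total minutes: 7×60 + 9 = 429
Day = 24×60 = 1440 minutes
Fraction = 429/1440 ≈ 0.2979
As a percentage: 429/1440 × 100 ≈ 29.79%


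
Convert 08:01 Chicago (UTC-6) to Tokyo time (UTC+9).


Time difference = UTC+9 - UTC-6 = +15 hours
New hour = (8 + 15) mod 24
= 23 mod 24 = 23
Minutes unchanged → 23:01

23:01


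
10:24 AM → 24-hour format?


10:24

Input: 10:24 AM
AM hour stays: 10


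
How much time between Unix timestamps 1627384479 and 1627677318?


292839 seconds (81.3 hours / 3.39 days)

Difference = 1627677318 - 1627384479 = 292839 seconds
In hours: 292839 / 3600 ≈ 81.3
In days: 292839 / 86400 ≈ 3.39


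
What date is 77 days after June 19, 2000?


Start: June 19, 2000
Add 77 days
June 19 → July 1: 30 - 19 + 1 = 12 days (77 - 12 = 65 left)
July 1 → August 1: 31 - 1 + 1 = 31 days (65 - 31 = 34 left)
August 1 → September 1: 31 - 1 + 1 = 31 days (34 - 31 = 3 left)
September 1 + 3 = September 4, 2000

September 4, 2000


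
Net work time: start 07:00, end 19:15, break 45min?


Total time = (19×60+15) - (7×60+0)
= 1155 - 420 = 735 min
Minus break: 735 - 45 = 690 min
= 11h 30m

11h 30m (690 minutes)


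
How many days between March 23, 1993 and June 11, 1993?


From March 23, 1993 to June 11, 1993
Rest of March 1993: 31 - 23 = 8
Full months: April 30, May 31
Days into June 1993: 11
Total = 8 + 30 + 31 + 11 = 80 days

80 days


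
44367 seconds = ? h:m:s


12h 19m 27s

Hours: 44367 ÷ 3600 = 12 remainder 1167
Minutes: 1167 ÷ 60 = 19 remainder 27
Seconds: 27


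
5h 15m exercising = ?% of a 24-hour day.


Time: 315 minutes
Day: 1440 minutes
Percentage = (315/1440) × 100 ≈ 21.9%

21.9%


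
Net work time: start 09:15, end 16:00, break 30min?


6h 15m (375 minutes)

Total time = (16×60+0) - (9×60+15)
= 960 - 555 = 405 min
Minus break: 405 - 30 = 375 min
= 6h 15m


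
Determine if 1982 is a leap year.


No

Rules: divisible by 4 AND (not by 100 OR by 400)
1982 ÷ 4 = 495 remainder 2 → not divisible by 4
Not divisible by 4 → not a leap year


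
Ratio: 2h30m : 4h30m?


Duration 1: 150 minutes
Duration 2: 270 minutes
Ratio = 150:270
GCD = 30
Simplified = 5:9
As a decimal: 5/9 ≈ 0.56

5:9 (0.56)


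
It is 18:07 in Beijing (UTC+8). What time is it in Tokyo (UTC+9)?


Time difference = UTC+9 - UTC+8 = +1 hours
New hour = (18 + 1) mod 24
= 19 mod 24 = 19
Minutes unchanged → 19:07

19:07


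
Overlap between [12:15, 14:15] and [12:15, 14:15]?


Meeting A: 735-855 (in minutes from midnight)
Meeting B: 735-855
Overlap start = max(735, 735) = 735
Overlap end = min(855, 855) = 855
Overlap = max(0, 855 - 735) = 120 min

120 minutes


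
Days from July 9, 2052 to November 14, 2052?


128 days

From July 9, 2052 to November 14, 2052
Rest of July 2052: 31 - 9 = 22
Full months: August 31, September 30, October 31
Days into November 2052: 14
Total = 22 + 31 + 30 + 31 + 14 = 128 days


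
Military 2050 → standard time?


Hour: 20
20 - 12 = 8 → PM

8:50 PM


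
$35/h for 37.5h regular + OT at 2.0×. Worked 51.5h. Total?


$2292.50

Regular: 37.5h × $35 = $1312.50
Overtime: 51.5 - 37.5 = 14.0h
OT pay: 14.0h × $35 × 2.0 = $980.00
Total = $1312.50 + $980.00 = $2292.50


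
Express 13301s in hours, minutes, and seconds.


3h 41m 41s

Hours: 13301 ÷ 3600 = 3 remainder 2501
Minutes: 2501 ÷ 60 = 41 remainder 41
Seconds: 41


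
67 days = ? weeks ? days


Weeks: 67 ÷ 7 = 9 remainder 4

9 weeks 4 days


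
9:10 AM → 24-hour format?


09:10

Input: 9:10 AM
AM hour stays: 9


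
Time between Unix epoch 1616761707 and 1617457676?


695969 seconds (193.3 hours / 8.06 days)

Difference = 1617457676 - 1616761707 = 695969 seconds
In hours: 695969 / 3600 ≈ 193.3
In days: 695969 / 86400 ≈ 8.06


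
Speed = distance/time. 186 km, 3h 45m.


49.6 km/h

Distance: 186 km
Time: 3h 45m = 225 min = 225/60 = 15/4 hours
Speed = 186 ÷ (15/4) = 186 × 4 / 15 = 744/15 = 49.6 km/h


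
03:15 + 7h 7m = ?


Start: 195 minutes from midnight
Add: 427 minutes
Total: 622 minutes
Hours: 622 ÷ 60 = 10 remainder 22

10:22


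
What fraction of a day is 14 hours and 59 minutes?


0.6243 (62.43%)

Total minutes: 14×60 + 59 = 899
Day = 24×60 = 1440 minutes
Fraction = 899/1440 ≈ 0.6243
As a percentage: 899/1440 × 100 ≈ 62.43%


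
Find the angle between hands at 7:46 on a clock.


Hour hand = 7×30 + 46×0.5 = 233.0°
Minute hand = 46×6 = 276°
Difference = |233.0 - 276| = 43.0°

43.0°


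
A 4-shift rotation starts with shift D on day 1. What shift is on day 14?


Shift A

Shifts: A, B, C, D
Start: D (index 3)
Day 14: (3 + 14 - 1) mod 4
= 16 mod 4
= 0
Index 0 → shift A


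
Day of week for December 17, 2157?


Saturday

Zeller's congruence:
q=17, m=12, k=57, j=21
h = (17 + ⌊13×13/5⌋ + 57 + ⌊57/4⌋ + ⌊21/4⌋ - 2×21) mod 7
= (17 + 33 + 57 + 14 + 5 - 42) mod 7
= 84 mod 7 = 0
h=0 → Saturday


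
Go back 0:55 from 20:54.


Start: 1254 minutes from midnight
Subtract: 55 minutes
Remaining: 1254 - 55 = 1199
Hours: 19, Minutes: 59

19:59


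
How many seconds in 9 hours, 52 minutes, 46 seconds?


Hours: 9 × 3600 = 32400
Minutes: 52 × 60 = 3120
Seconds: 46
Total = 32400 + 3120 + 46 = 35566

35566 seconds


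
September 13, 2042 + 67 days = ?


November 19, 2042

Start: September 13, 2042
Add 67 days
September 13 → October 1: 30 - 13 + 1 = 18 days (67 - 18 = 49 left)
October 1 → November 1: 31 - 1 + 1 = 31 days (49 - 31 = 18 left)
November 1 + 18 = November 19, 2042


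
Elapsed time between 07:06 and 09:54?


End time in minutes: 9×60 + 54 = 594
Start time in minutes: 7×60 + 6 = 426
Difference = 594 - 426 = 168 minutes
= 2 hours 48 minutes

2h 48m


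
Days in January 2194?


Month: January (month 1)
January has 31 days

31 days


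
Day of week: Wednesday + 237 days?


Start: Wednesday (index 2)
(2 + 237) mod 7
= 239 mod 7
= 1
Index 1 → Tuesday

Tuesday


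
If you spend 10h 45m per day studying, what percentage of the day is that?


Time: 645 minutes
Day: 1440 minutes
Percentage = (645/1440) × 100 ≈ 44.8%

44.8%


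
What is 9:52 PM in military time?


21:52

Input: 9:52 PM
PM: 9 + 12 = 21


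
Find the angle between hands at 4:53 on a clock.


171.5°

Hour hand = 4×30 + 53×0.5 = 146.5°
Minute hand = 53×6 = 318°
Difference = |146.5 - 318| = 171.5°


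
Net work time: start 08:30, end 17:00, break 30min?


Total time = (17×60+0) - (8×60+30)
= 1020 - 510 = 510 min
Minus break: 510 - 30 = 480 min
= 8h 0m

8h 0m (480 minutes)


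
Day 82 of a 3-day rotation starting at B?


Shift B

Shifts: A, B, C
Start: B (index 1)
Day 82: (1 + 82 - 1) mod 3
= 82 mod 3
= 1
Index 1 → shift B


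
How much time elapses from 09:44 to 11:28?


1h 44m

End time in minutes: 11×60 + 28 = 688
Start time in minutes: 9×60 + 44 = 584
Difference = 688 - 584 = 104 minutes
= 1 hours 44 minutes


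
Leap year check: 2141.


Rules: divisible by 4 AND (not by 100 OR by 400)
2141 ÷ 4 = 535 remainder 1 → not divisible by 4
Not divisible by 4 → not a leap year

No


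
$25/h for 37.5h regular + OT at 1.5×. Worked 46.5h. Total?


$1275.00

Regular: 37.5h × $25 = $937.50
Overtime: 46.5 - 37.5 = 9.0h
OT pay: 9.0h × $25 × 1.5 = $337.50
Total = $937.50 + $337.50 = $1275.00


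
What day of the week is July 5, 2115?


Zeller's congruence:
q=5, m=7, k=15, j=21
h = (5 + ⌊13×8/5⌋ + 15 + ⌊15/4⌋ + ⌊21/4⌋ - 2×21) mod 7
= (5 + 20 + 15 + 3 + 5 - 42) mod 7
= 6 mod 7 = 6
h=6 → Friday

Friday


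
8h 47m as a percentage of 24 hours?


Total minutes: 8×60 + 47 = 527
Day = 24×60 = 1440 minutes
Fraction = 527/1440 ≈ 0.3660
As a percentage: 527/1440 × 100 ≈ 36.60%

0.3660 (36.60%)


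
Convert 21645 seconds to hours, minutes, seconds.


Hours: 21645 ÷ 3600 = 6 remainder 45
Minutes: 45 ÷ 60 = 0 remainder 45
Seconds: 45

6h 0m 45s


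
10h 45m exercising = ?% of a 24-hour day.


44.8%

Time: 645 minutes
Day: 1440 minutes
Percentage = (645/1440) × 100 ≈ 44.8%


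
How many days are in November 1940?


Month: November (month 11)
November has 30 days

30 days


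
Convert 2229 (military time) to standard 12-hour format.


10:29 PM

Hour: 22
22 - 12 = 10 → PM


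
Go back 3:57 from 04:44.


Start: 284 minutes from midnight
Subtract: 237 minutes
Remaining: 284 - 237 = 47
Hours: 0, Minutes: 47

00:47


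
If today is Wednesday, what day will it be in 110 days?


Monday

Start: Wednesday (index 2)
(2 + 110) mod 7
= 112 mod 7
= 0
Index 0 → Monday


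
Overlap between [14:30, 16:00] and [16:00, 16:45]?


Meeting A: 870-960 (in minutes from midnight)
Meeting B: 960-1005
Overlap start = max(870, 960) = 960
Overlap end = min(960, 1005) = 960
Overlap = max(0, 960 - 960) = 0 min

0 minutes


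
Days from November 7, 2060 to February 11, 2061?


96 days

From November 7, 2060 to February 11, 2061
Rest of November 2060: 30 - 7 = 23
Full months: December 31, January 31
Days into February 2061: 11
Total = 23 + 31 + 31 + 11 = 96 days


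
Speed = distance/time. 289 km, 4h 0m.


72.3 km/h

Distance: 289 km
Time: 4 hours
Speed = 289 / 4 ≈ 72.3 km/h


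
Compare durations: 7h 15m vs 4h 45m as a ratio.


29:19 (1.53)

Duration 1: 435 minutes
Duration 2: 285 minutes
Ratio = 435:285
GCD = 15
Simplified = 29:19
As a decimal: 29/19 ≈ 1.53


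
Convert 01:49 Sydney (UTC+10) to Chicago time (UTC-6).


09:49 (previous day)

Time difference = UTC-6 - UTC+10 = -16 hours
New hour = (1 -16) mod 24
= -15 mod 24 = 9
Minutes unchanged → 09:49; -15 < 0 → previous day


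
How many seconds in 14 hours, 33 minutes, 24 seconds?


Hours: 14 × 3600 = 50400
Minutes: 33 × 60 = 1980
Seconds: 24
Total = 50400 + 1980 + 24 = 52404

52404 seconds


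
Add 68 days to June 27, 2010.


September 3, 2010

Start: June 27, 2010
Add 68 days
June 27 → July 1: 30 - 27 + 1 = 4 days (68 - 4 = 64 left)
July 1 → August 1: 31 - 1 + 1 = 31 days (64 - 31 = 33 left)
August 1 → September 1: 31 - 1 + 1 = 31 days (33 - 31 = 2 left)
September 1 + 2 = September 3, 2010


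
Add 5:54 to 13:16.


Start: 796 minutes from midnight
Add: 354 minutes
Total: 1150 minutes
Hours: 1150 ÷ 60 = 19 remainder 10

19:10


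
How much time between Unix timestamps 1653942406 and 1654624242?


Difference = 1654624242 - 1653942406 = 681836 seconds
In hours: 681836 / 3600 ≈ 189.4
In days: 681836 / 86400 ≈ 7.89

681836 seconds (189.4 hours / 7.89 days)


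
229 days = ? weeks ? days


32 weeks 5 days

Weeks: 229 ÷ 7 = 32 remainder 5


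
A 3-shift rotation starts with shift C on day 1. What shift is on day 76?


Shift C

Shifts: A, B, C
Start: C (index 2)
Day 76: (2 + 76 - 1) mod 3
= 77 mod 3
= 2
Index 2 → shift C


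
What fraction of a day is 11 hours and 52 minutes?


0.4944 (49.44%)

Total minutes: 11×60 + 52 = 712
Day = 24×60 = 1440 minutes
Fraction = 712/1440 ≈ 0.4944
As a percentage: 712/1440 × 100 ≈ 49.44%


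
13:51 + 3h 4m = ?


Start: 831 minutes from midnight
Add: 184 minutes
Total: 1015 minutes
Hours: 1015 ÷ 60 = 16 remainder 55

16:55


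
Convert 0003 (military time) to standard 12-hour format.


12:03 AM

Hour: 0
0 → 12 AM (midnight)


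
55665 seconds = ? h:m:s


15h 27m 45s

Hours: 55665 ÷ 3600 = 15 remainder 1665
Minutes: 1665 ÷ 60 = 27 remainder 45
Seconds: 45


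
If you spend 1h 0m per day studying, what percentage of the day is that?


4.2%

Time: 60 minutes
Day: 1440 minutes
Percentage = (60/1440) × 100 ≈ 4.2%


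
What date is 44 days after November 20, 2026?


January 3, 2027

Start: November 20, 2026
Add 44 days
November 20 → December 1: 30 - 20 + 1 = 11 days (44 - 11 = 33 left)
December 1 → January 1: 31 - 1 + 1 = 31 days (33 - 31 = 2 left)
January 1 + 2 = January 3, 2027


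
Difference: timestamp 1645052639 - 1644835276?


217363 seconds (60.4 hours / 2.52 days)

Difference = 1645052639 - 1644835276 = 217363 seconds
In hours: 217363 / 3600 ≈ 60.4
In days: 217363 / 86400 ≈ 2.52


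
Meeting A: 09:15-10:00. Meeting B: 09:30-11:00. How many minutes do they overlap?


30 minutes

Meeting A: 555-600 (in minutes from midnight)
Meeting B: 570-660
Overlap start = max(555, 570) = 570
Overlap end = min(600, 660) = 600
Overlap = max(0, 600 - 570) = 30 min


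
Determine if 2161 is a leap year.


No

Rules: divisible by 4 AND (not by 100 OR by 400)
2161 ÷ 4 = 540 remainder 1 → not divisible by 4
Not divisible by 4 → not a leap year


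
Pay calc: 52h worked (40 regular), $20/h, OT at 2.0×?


$1280.00

Regular: 40h × $20 = $800.00
Overtime: 52 - 40 = 12h
OT pay: 12h × $20 × 2.0 = $480.00
Total = $800.00 + $480.00 = $1280.00


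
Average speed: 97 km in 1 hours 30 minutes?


Distance: 97 km
Time: 1h 30m = 90 min = 90/60 = 3/2 hours
Speed = 97 ÷ (3/2) = 97 × 2 / 3 = 194/3 ≈ 64.7 km/h

64.7 km/h


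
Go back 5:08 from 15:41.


10:33

Start: 941 minutes from midnight
Subtract: 308 minutes
Remaining: 941 - 308 = 633
Hours: 10, Minutes: 33


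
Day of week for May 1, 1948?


Saturday

Zeller's congruence:
q=1, m=5, k=48, j=19
h = (1 + ⌊13×6/5⌋ + 48 + ⌊48/4⌋ + ⌊19/4⌋ - 2×19) mod 7
= (1 + 15 + 48 + 12 + 4 - 38) mod 7
= 42 mod 7 = 0
h=0 → Saturday


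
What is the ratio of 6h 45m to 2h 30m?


Duration 1: 405 minutes
Duration 2: 150 minutes
Ratio = 405:150
GCD = 15
Simplified = 27:10
As a decimal: 27/10 = 2.70

27:10 (2.70)


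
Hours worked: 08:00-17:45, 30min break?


Total time = (17×60+45) - (8×60+0)
= 1065 - 480 = 585 min
Minus break: 585 - 30 = 555 min
= 9h 15m

9h 15m (555 minutes)


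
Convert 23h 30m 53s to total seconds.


84653 seconds

Hours: 23 × 3600 = 82800
Minutes: 30 × 60 = 1800
Seconds: 53
Total = 82800 + 1800 + 53 = 84653


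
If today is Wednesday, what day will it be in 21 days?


Wednesday

Start: Wednesday (index 2)
(2 + 21) mod 7
= 23 mod 7
= 2
Index 2 → Wednesday


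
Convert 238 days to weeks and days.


34 weeks 0 days

Weeks: 238 ÷ 7 = 34 remainder 0


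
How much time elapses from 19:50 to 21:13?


End time in minutes: 21×60 + 13 = 1273
Start time in minutes: 19×60 + 50 = 1190
Difference = 1273 - 1190 = 83 minutes
= 1 hours 23 minutes

1h 23m


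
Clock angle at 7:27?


Hour hand = 7×30 + 27×0.5 = 223.5°
Minute hand = 27×6 = 162°
Difference = |223.5 - 162| = 61.5°

61.5°


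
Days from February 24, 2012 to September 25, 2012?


From February 24, 2012 to September 25, 2012
Rest of February 2012: 29 - 24 = 5
Full months: March 31, April 30, May 31, June 30, July 31, August 31
Days into September 2012: 25
Total = 5 + 31 + 30 + 31 + 30 + 31 + 31 + 25 = 214 days

214 days


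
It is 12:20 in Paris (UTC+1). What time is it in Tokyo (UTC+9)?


Time difference = UTC+9 - UTC+1 = +8 hours
New hour = (12 + 8) mod 24
= 20 mod 24 = 20
Minutes unchanged → 20:20

20:20


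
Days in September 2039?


Month: September (month 9)
September has 30 days

30 days


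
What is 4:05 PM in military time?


16:05

Input: 4:05 PM
PM: 4 + 12 = 16


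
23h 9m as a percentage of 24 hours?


Total minutes: 23×60 + 9 = 1389
Day = 24×60 = 1440 minutes
Fraction = 1389/1440 ≈ 0.9646
As a percentage: 1389/1440 × 100 ≈ 96.46%

0.9646 (96.46%)


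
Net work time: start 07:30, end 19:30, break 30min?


Total time = (19×60+30) - (7×60+30)
= 1170 - 450 = 720 min
Minus break: 720 - 30 = 690 min
= 11h 30m

11h 30m (690 minutes)


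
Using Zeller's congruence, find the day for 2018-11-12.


Monday

Zeller's congruence:
q=12, m=11, k=18, j=20
h = (12 + ⌊13×12/5⌋ + 18 + ⌊18/4⌋ + ⌊20/4⌋ - 2×20) mod 7
= (12 + 31 + 18 + 4 + 5 - 40) mod 7
= 30 mod 7 = 2
h=2 → Monday


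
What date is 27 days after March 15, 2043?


April 11, 2043

Start: March 15, 2043
Add 27 days
March 15 → April 1: 31 - 15 + 1 = 17 days (27 - 17 = 10 left)
April 1 + 10 = April 11, 2043


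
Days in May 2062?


Month: May (month 5)
May has 31 days

31 days


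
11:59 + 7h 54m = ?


Start: 719 minutes from midnight
Add: 474 minutes
Total: 1193 minutes
Hours: 1193 ÷ 60 = 19 remainder 53

19:53


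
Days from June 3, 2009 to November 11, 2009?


161 days

From June 3, 2009 to November 11, 2009
Rest of June 2009: 30 - 3 = 27
Full months: July 31, August 31, September 30, October 31
Days into November 2009: 11
Total = 27 + 31 + 31 + 30 + 31 + 11 = 161 days


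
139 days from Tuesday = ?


Start: Tuesday (index 1)
(1 + 139) mod 7
= 140 mod 7
= 0
Index 0 → Monday

Monday


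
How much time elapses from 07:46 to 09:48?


2h 2m

End time in minutes: 9×60 + 48 = 588
Start time in minutes: 7×60 + 46 = 466
Difference = 588 - 466 = 122 minutes
= 2 hours 2 minutes


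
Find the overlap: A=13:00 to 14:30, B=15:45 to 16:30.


Meeting A: 780-870 (in minutes from midnight)
Meeting B: 945-990
Overlap start = max(780, 945) = 945
Overlap end = min(870, 990) = 870
Overlap = max(0, 870 - 945) = 0 min

0 minutes


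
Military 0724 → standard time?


7:24 AM

Hour: 7
7 < 12 → AM


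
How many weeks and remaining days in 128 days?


18 weeks 2 days

Weeks: 128 ÷ 7 = 18 remainder 2


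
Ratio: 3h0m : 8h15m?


4:11 (0.36)

Duration 1: 180 minutes
Duration 2: 495 minutes
Ratio = 180:495
GCD = 45
Simplified = 4:11
As a decimal: 4/11 ≈ 0.36


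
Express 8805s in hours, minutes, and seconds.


2h 26m 45s

Hours: 8805 ÷ 3600 = 2 remainder 1605
Minutes: 1605 ÷ 60 = 26 remainder 45
Seconds: 45


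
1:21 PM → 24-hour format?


13:21

Input: 1:21 PM
PM: 1 + 12 = 13


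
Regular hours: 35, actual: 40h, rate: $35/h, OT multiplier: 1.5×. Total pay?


$1487.50

Regular: 35h × $35 = $1225.00
Overtime: 40 - 35 = 5h
OT pay: 5h × $35 × 1.5 = $262.50
Total = $1225.00 + $262.50 = $1487.50


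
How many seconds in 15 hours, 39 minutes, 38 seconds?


56378 seconds

Hours: 15 × 3600 = 54000
Minutes: 39 × 60 = 2340
Seconds: 38
Total = 54000 + 2340 + 38 = 56378


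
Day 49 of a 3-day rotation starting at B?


Shift B

Shifts: A, B, C
Start: B (index 1)
Day 49: (1 + 49 - 1) mod 3
= 49 mod 3
= 1
Index 1 → shift B


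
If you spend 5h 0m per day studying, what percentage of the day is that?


Time: 300 minutes
Day: 1440 minutes
Percentage = (300/1440) × 100 ≈ 20.8%

20.8%


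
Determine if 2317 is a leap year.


No

Rules: divisible by 4 AND (not by 100 OR by 400)
2317 ÷ 4 = 579 remainder 1 → not divisible by 4
Not divisible by 4 → not a leap year


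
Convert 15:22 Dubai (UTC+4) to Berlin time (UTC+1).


Time difference = UTC+1 - UTC+4 = -3 hours
New hour = (15 -3) mod 24
= 12 mod 24 = 12
Minutes unchanged → 12:22

12:22


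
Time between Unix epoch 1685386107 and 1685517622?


Difference = 1685517622 - 1685386107 = 131515 seconds
In hours: 131515 / 3600 ≈ 36.5
In days: 131515 / 86400 ≈ 1.52

131515 seconds (36.5 hours / 1.52 days)


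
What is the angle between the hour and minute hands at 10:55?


Hour hand = 10×30 + 55×0.5 = 327.5°
Minute hand = 55×6 = 330°
Difference = |327.5 - 330| = 2.5°

2.5°


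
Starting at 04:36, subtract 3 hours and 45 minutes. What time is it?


Start: 276 minutes from midnight
Subtract: 225 minutes
Remaining: 276 - 225 = 51
Hours: 0, Minutes: 51

00:51


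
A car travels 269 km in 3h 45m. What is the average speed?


71.7 km/h

Distance: 269 km
Time: 3h 45m = 225 min = 225/60 = 15/4 hours
Speed = 269 ÷ (15/4) = 269 × 4 / 15 = 1076/15 ≈ 71.7 km/h


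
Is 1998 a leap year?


Rules: divisible by 4 AND (not by 100 OR by 400)
1998 ÷ 4 = 499 remainder 2 → not divisible by 4
Not divisible by 4 → not a leap year

No


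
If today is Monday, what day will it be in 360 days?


Thursday

Start: Monday (index 0)
(0 + 360) mod 7
= 360 mod 7
= 3
Index 3 → Thursday


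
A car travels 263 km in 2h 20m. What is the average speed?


112.7 km/h

Distance: 263 km
Time: 2h 20m = 140 min = 140/60 = 7/3 hours
Speed = 263 ÷ (7/3) = 263 × 3 / 7 = 789/7 ≈ 112.7 km/h


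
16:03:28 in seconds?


Hours: 16 × 3600 = 57600
Minutes: 3 × 60 = 180
Seconds: 28
Total = 57600 + 180 + 28 = 57808

57808 seconds


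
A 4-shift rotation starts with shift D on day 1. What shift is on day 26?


Shift A

Shifts: A, B, C, D
Start: D (index 3)
Day 26: (3 + 26 - 1) mod 4
= 28 mod 4
= 0
Index 0 → shift A


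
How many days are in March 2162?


Month: March (month 3)
March has 31 days

31 days


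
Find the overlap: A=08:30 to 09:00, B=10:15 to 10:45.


0 minutes

Meeting A: 510-540 (in minutes from midnight)
Meeting B: 615-645
Overlap start = max(510, 615) = 615
Overlap end = min(540, 645) = 540
Overlap = max(0, 540 - 615) = 0 min


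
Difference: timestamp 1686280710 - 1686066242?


214468 seconds (59.6 hours / 2.48 days)

Difference = 1686280710 - 1686066242 = 214468 seconds
In hours: 214468 / 3600 ≈ 59.6
In days: 214468 / 86400 ≈ 2.48


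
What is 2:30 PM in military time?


14:30

Input: 2:30 PM
PM: 2 + 12 = 14


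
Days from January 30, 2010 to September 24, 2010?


237 days

From January 30, 2010 to September 24, 2010
Rest of January 2010: 31 - 30 = 1
Full months: February 2010 28, March 31, April 30, May 31, June 30, July 31, August 31
Days into September 2010: 24
Total = 1 + 28 + 31 + 30 + 31 + 30 + 31 + 31 + 24 = 237 days


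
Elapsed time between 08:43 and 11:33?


2h 50m

End time in minutes: 11×60 + 33 = 693
Start time in minutes: 8×60 + 43 = 523
Difference = 693 - 523 = 170 minutes
= 2 hours 50 minutes


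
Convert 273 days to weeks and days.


39 weeks 0 days

Weeks: 273 ÷ 7 = 39 remainder 0


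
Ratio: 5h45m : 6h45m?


23:27 (0.85)

Duration 1: 345 minutes
Duration 2: 405 minutes
Ratio = 345:405
GCD = 15
Simplified = 23:27
As a decimal: 23/27 ≈ 0.85


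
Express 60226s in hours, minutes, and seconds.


16h 43m 46s

Hours: 60226 ÷ 3600 = 16 remainder 2626
Minutes: 2626 ÷ 60 = 43 remainder 46
Seconds: 46


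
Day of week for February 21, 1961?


Zeller's congruence:
q=21, m=14, k=60, j=19
h = (21 + ⌊13×15/5⌋ + 60 + ⌊60/4⌋ + ⌊19/4⌋ - 2×19) mod 7
= (21 + 39 + 60 + 15 + 4 - 38) mod 7
= 101 mod 7 = 3
h=3 → Tuesday

Tuesday


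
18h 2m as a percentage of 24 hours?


Total minutes: 18×60 + 2 = 1082
Day = 24×60 = 1440 minutes
Fraction = 1082/1440 ≈ 0.7514
As a percentage: 1082/1440 × 100 ≈ 75.14%

0.7514 (75.14%)


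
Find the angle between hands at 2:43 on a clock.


176.5°

Hour hand = 2×30 + 43×0.5 = 81.5°
Minute hand = 43×6 = 258°
Difference = |81.5 - 258| = 176.5°


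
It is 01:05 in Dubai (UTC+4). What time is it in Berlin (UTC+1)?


22:05 (previous day)

Time difference = UTC+1 - UTC+4 = -3 hours
New hour = (1 -3) mod 24
= -2 mod 24 = 22
Minutes unchanged → 22:05; -2 < 0 → previous day


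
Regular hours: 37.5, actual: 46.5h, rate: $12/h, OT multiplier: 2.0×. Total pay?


Regular: 37.5h × $12 = $450.00
Overtime: 46.5 - 37.5 = 9.0h
OT pay: 9.0h × $12 × 2.0 = $216.00
Total = $450.00 + $216.00 = $666.00

$666.00


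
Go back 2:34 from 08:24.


Start: 504 minutes from midnight
Subtract: 154 minutes
Remaining: 504 - 154 = 350
Hours: 5, Minutes: 50

05:50


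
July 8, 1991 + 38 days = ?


Start: July 8, 1991
Add 38 days
July 8 → August 1: 31 - 8 + 1 = 24 days (38 - 24 = 14 left)
August 1 + 14 = August 15, 1991

August 15, 1991


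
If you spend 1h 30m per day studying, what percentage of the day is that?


Time: 90 minutes
Day: 1440 minutes
Percentage = (90/1440) × 100 ≈ 6.3%

6.3%


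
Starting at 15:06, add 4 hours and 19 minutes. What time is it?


19:25

Start: 906 minutes from midnight
Add: 259 minutes
Total: 1165 minutes
Hours: 1165 ÷ 60 = 19 remainder 25


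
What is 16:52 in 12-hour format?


Hour: 16
16 - 12 = 4 → PM

4:52 PM


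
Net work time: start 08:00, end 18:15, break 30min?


Total time = (18×60+15) - (8×60+0)
= 1095 - 480 = 615 min
Minus break: 615 - 30 = 585 min
= 9h 45m

9h 45m (585 minutes)


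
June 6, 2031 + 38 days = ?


Start: June 6, 2031
Add 38 days
June 6 → July 1: 30 - 6 + 1 = 25 days (38 - 25 = 13 left)
July 1 + 13 = July 14, 2031

July 14, 2031


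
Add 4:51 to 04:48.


09:39

Start: 288 minutes from midnight
Add: 291 minutes
Total: 579 minutes
Hours: 579 ÷ 60 = 9 remainder 39


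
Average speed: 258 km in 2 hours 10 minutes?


Distance: 258 km
Time: 2h 10m = 130 min = 130/60 = 13/6 hours
Speed = 258 ÷ (13/6) = 258 × 6 / 13 = 1548/13 ≈ 119.1 km/h

119.1 km/h


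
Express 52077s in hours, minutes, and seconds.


14h 27m 57s

Hours: 52077 ÷ 3600 = 14 remainder 1677
Minutes: 1677 ÷ 60 = 27 remainder 57
Seconds: 57


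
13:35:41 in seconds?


Hours: 13 × 3600 = 46800
Minutes: 35 × 60 = 2100
Seconds: 41
Total = 46800 + 2100 + 41 = 48941

48941 seconds


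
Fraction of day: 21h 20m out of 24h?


0.8889 (88.89%)

Total minutes: 21×60 + 20 = 1280
Day = 24×60 = 1440 minutes
Fraction = 1280/1440 ≈ 0.8889
As a percentage: 1280/1440 × 100 ≈ 88.89%


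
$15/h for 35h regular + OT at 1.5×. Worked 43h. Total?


Regular: 35h × $15 = $525.00
Overtime: 43 - 35 = 8h
OT pay: 8h × $15 × 1.5 = $180.00
Total = $525.00 + $180.00 = $705.00

$705.00


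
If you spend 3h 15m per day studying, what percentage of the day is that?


Time: 195 minutes
Day: 1440 minutes
Percentage = (195/1440) × 100 ≈ 13.5%

13.5%


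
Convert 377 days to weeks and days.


53 weeks 6 days

Weeks: 377 ÷ 7 = 53 remainder 6


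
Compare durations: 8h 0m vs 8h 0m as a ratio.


1:1 (1.00)

Duration 1: 480 minutes
Duration 2: 480 minutes
Ratio = 480:480
GCD = 480
Simplified = 1:1
As a decimal: 1/1 = 1.00


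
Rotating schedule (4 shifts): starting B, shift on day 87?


Shifts: A, B, C, D
Start: B (index 1)
Day 87: (1 + 87 - 1) mod 4
= 87 mod 4
= 3
Index 3 → shift D

Shift D


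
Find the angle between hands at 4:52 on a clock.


166.0°

Hour hand = 4×30 + 52×0.5 = 146.0°
Minute hand = 52×6 = 312°
Difference = |146.0 - 312| = 166.0°


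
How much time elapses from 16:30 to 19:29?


End time in minutes: 19×60 + 29 = 1169
Start time in minutes: 16×60 + 30 = 990
Difference = 1169 - 990 = 179 minutes
= 2 hours 59 minutes

2h 59m


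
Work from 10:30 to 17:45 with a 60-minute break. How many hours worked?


Total time = (17×60+45) - (10×60+30)
= 1065 - 630 = 435 min
Minus break: 435 - 60 = 375 min
= 6h 15m

6h 15m (375 minutes)


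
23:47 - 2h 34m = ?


21:13

Start: 1427 minutes from midnight
Subtract: 154 minutes
Remaining: 1427 - 154 = 1273
Hours: 21, Minutes: 13


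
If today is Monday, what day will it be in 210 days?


Monday

Start: Monday (index 0)
(0 + 210) mod 7
= 210 mod 7
= 0
Index 0 → Monday


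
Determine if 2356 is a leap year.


Yes

Rules: divisible by 4 AND (not by 100 OR by 400)
2356 ÷ 4 = 589 exactly → divisible by 4
2356 ÷ 100 = 23 remainder 56 → not divisible by 100
Divisible by 4 but not by 100 → leap year


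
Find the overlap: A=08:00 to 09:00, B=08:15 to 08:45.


Meeting A: 480-540 (in minutes from midnight)
Meeting B: 495-525
Overlap start = max(480, 495) = 495
Overlap end = min(540, 525) = 525
Overlap = max(0, 525 - 495) = 30 min

30 minutes


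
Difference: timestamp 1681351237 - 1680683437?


Difference = 1681351237 - 1680683437 = 667800 seconds
In hours: 667800 / 3600 = 185.5
In days: 667800 / 86400 ≈ 7.73

667800 seconds (185.5 hours / 7.73 days)


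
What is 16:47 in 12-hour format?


Hour: 16
16 - 12 = 4 → PM

4:47 PM


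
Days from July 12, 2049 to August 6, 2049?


From July 12, 2049 to August 6, 2049
Rest of July 2049: 31 - 12 = 19
Days into August 2049: 6
Total = 19 + 6 = 25 days

25 days


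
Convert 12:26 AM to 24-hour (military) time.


00:26

Input: 12:26 AM
12 AM → 00 (midnight)


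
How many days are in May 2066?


31 days

Month: May (month 5)
May has 31 days


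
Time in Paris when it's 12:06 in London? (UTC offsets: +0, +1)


13:06

Time difference = UTC+1 - UTC+0 = +1 hours
New hour = (12 + 1) mod 24
= 13 mod 24 = 13
Minutes unchanged → 13:06


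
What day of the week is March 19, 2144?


Zeller's congruence:
q=19, m=3, k=44, j=21
h = (19 + ⌊13×4/5⌋ + 44 + ⌊44/4⌋ + ⌊21/4⌋ - 2×21) mod 7
= (19 + 10 + 44 + 11 + 5 - 42) mod 7
= 47 mod 7 = 5
h=5 → Thursday

Thursday


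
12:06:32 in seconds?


43592 seconds

Hours: 12 × 3600 = 43200
Minutes: 6 × 60 = 360
Seconds: 32
Total = 43200 + 360 + 32 = 43592


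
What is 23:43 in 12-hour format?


11:43 PM

Hour: 23
23 - 12 = 11 → PM


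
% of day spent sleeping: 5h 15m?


Time: 315 minutes
Day: 1440 minutes
Percentage = (315/1440) × 100 ≈ 21.9%

21.9%


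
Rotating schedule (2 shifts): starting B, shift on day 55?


Shift B

Shifts: A, B
Start: B (index 1)
Day 55: (1 + 55 - 1) mod 2
= 55 mod 2
= 1
Index 1 → shift B


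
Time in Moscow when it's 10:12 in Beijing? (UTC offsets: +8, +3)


05:12

Time difference = UTC+3 - UTC+8 = -5 hours
New hour = (10 -5) mod 24
= 5 mod 24 = 5
Minutes unchanged → 05:12


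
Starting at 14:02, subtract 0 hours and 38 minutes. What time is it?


13:24

Start: 842 minutes from midnight
Subtract: 38 minutes
Remaining: 842 - 38 = 804
Hours: 13, Minutes: 24


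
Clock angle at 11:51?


Hour hand = 11×30 + 51×0.5 = 355.5°
Minute hand = 51×6 = 306°
Difference = |355.5 - 306| = 49.5°

49.5°


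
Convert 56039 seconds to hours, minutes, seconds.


15h 33m 59s

Hours: 56039 ÷ 3600 = 15 remainder 2039
Minutes: 2039 ÷ 60 = 33 remainder 59
Seconds: 59


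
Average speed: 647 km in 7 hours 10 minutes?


90.3 km/h

Distance: 647 km
Time: 7h 10m = 430 min = 430/60 = 43/6 hours
Speed = 647 ÷ (43/6) = 647 × 6 / 43 = 3882/43 ≈ 90.3 km/h


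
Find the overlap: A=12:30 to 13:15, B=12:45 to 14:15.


Meeting A: 750-795 (in minutes from midnight)
Meeting B: 765-855
Overlap start = max(750, 765) = 765
Overlap end = min(795, 855) = 795
Overlap = max(0, 795 - 765) = 30 min

30 minutes


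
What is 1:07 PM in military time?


Input: 1:07 PM
PM: 1 + 12 = 13

13:07


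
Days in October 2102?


Month: October (month 10)
October has 31 days

31 days


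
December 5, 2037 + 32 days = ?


Start: December 5, 2037
Add 32 days
December 5 → January 1: 31 - 5 + 1 = 27 days (32 - 27 = 5 left)
January 1 + 5 = January 6, 2038

January 6, 2038


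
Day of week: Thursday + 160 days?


Wednesday

Start: Thursday (index 3)
(3 + 160) mod 7
= 163 mod 7
= 2
Index 2 → Wednesday


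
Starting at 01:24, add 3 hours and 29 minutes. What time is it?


Start: 84 minutes from midnight
Add: 209 minutes
Total: 293 minutes
Hours: 293 ÷ 60 = 4 remainder 53

04:53


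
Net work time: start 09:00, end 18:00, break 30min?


8h 30m (510 minutes)

Total time = (18×60+0) - (9×60+0)
= 1080 - 540 = 540 min
Minus break: 540 - 30 = 510 min
= 8h 30m


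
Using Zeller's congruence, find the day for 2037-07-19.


Zeller's congruence:
q=19, m=7, k=37, j=20
h = (19 + ⌊13×8/5⌋ + 37 + ⌊37/4⌋ + ⌊20/4⌋ - 2×20) mod 7
= (19 + 20 + 37 + 9 + 5 - 40) mod 7
= 50 mod 7 = 1
h=1 → Sunday

Sunday


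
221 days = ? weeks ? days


31 weeks 4 days

Weeks: 221 ÷ 7 = 31 remainder 4


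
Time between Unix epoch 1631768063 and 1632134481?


Difference = 1632134481 - 1631768063 = 366418 seconds
In hours: 366418 / 3600 ≈ 101.8
In days: 366418 / 86400 ≈ 4.24

366418 seconds (101.8 hours / 4.24 days)


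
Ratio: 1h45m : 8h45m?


1:5 (0.20)

Duration 1: 105 minutes
Duration 2: 525 minutes
Ratio = 105:525
GCD = 105
Simplified = 1:5
As a decimal: 1/5 = 0.20


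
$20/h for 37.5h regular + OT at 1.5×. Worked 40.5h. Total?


Regular: 37.5h × $20 = $750.00
Overtime: 40.5 - 37.5 = 3.0h
OT pay: 3.0h × $20 × 1.5 = $90.00
Total = $750.00 + $90.00 = $840.00

$840.00


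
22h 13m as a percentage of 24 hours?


Total minutes: 22×60 + 13 = 1333
Day = 24×60 = 1440 minutes
Fraction = 1333/1440 ≈ 0.9257
As a percentage: 1333/1440 × 100 ≈ 92.57%

0.9257 (92.57%)


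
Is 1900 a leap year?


No

Rules: divisible by 4 AND (not by 100 OR by 400)
1900 ÷ 4 = 475 exactly → divisible by 4
1900 ÷ 100 = 19 exactly → divisible by 100
1900 ÷ 400 = 4 remainder 300 → not divisible by 400
Divisible by 100 but not by 400 → not a leap year


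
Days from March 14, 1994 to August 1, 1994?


140 days

From March 14, 1994 to August 1, 1994
Rest of March 1994: 31 - 14 = 17
Full months: April 30, May 31, June 30, July 31
Days into August 1994: 1
Total = 17 + 30 + 31 + 30 + 31 + 1 = 140 days


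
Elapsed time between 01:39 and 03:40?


2h 1m

End time in minutes: 3×60 + 40 = 220
Start time in minutes: 1×60 + 39 = 99
Difference = 220 - 99 = 121 minutes
= 2 hours 1 minutes


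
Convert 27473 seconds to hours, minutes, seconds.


Hours: 27473 ÷ 3600 = 7 remainder 2273
Minutes: 2273 ÷ 60 = 37 remainder 53
Seconds: 53

7h 37m 53s


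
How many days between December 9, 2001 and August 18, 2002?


From December 9, 2001 to August 18, 2002
Rest of December 2001: 31 - 9 = 22
Full months: January 31, February 2002 28, March 31, April 30, May 31, June 30, July 31
Days into August 2002: 18
Total = 22 + 31 + 28 + 31 + 30 + 31 + 30 + 31 + 18 = 252 days

252 days


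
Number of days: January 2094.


31 days

Month: January (month 1)
January has 31 days


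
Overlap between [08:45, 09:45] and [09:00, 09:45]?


45 minutes

Meeting A: 525-585 (in minutes from midnight)
Meeting B: 540-585
Overlap start = max(525, 540) = 540
Overlap end = min(585, 585) = 585
Overlap = max(0, 585 - 540) = 45 min


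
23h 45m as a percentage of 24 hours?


Total minutes: 23×60 + 45 = 1425
Day = 24×60 = 1440 minutes
Fraction = 1425/1440 ≈ 0.9896
As a percentage: 1425/1440 × 100 ≈ 98.96%

0.9896 (98.96%)


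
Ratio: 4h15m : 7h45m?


17:31 (0.55)

Duration 1: 255 minutes
Duration 2: 465 minutes
Ratio = 255:465
GCD = 15
Simplified = 17:31
As a decimal: 17/31 ≈ 0.55


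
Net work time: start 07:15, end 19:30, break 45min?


11h 30m (690 minutes)

Total time = (19×60+30) - (7×60+15)
= 1170 - 435 = 735 min
Minus break: 735 - 45 = 690 min
= 11h 30m


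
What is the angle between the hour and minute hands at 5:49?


119.5°

Hour hand = 5×30 + 49×0.5 = 174.5°
Minute hand = 49×6 = 294°
Difference = |174.5 - 294| = 119.5°
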